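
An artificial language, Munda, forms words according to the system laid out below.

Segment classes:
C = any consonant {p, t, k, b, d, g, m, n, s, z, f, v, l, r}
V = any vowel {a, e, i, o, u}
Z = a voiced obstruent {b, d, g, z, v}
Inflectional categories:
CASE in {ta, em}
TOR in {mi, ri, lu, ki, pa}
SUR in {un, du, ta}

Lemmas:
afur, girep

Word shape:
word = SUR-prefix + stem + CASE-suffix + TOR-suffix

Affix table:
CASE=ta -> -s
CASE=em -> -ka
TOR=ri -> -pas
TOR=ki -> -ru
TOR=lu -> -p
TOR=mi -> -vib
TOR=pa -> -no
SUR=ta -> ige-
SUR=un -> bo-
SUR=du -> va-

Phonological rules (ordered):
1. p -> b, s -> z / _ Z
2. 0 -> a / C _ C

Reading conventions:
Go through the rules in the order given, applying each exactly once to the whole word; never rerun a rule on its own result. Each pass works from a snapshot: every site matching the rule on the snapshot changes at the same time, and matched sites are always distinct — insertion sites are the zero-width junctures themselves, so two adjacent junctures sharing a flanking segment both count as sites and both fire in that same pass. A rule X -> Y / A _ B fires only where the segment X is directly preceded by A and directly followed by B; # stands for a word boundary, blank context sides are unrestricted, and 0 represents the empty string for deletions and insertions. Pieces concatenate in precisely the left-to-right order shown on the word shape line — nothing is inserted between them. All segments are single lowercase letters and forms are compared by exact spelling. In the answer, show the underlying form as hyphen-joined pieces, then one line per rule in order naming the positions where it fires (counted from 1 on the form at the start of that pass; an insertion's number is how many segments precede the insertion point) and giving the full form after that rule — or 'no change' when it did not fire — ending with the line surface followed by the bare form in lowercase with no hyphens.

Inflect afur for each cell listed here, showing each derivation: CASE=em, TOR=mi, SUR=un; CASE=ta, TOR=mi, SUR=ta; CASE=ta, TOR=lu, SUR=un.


cell CASE=em, TOR=mi, SUR=un:
underlying: bo-afur-ka-vib
1. p -> b, s -> z / _ Z: no change
2. 0 -> a / C _ C: inserts after position(s) 6: boafurakavib
surface: boafurakavib

cell CASE=ta, TOR=mi, SUR=ta:
underlying: ige-afur-s-vib
1. p -> b, s -> z / _ Z: fires at position(s) 8: igeafurzvib
2. 0 -> a / C _ C: inserts after position(s) 7, 8: igeafurazavib
surface: igeafurazavib

cell CASE=ta, TOR=lu, SUR=un:
underlying: bo-afur-s-p
1. p -> b, s -> z / _ Z: no change
2. 0 -> a / C _ C: inserts after position(s) 6, 7: boafurasap
surface: boafurasap


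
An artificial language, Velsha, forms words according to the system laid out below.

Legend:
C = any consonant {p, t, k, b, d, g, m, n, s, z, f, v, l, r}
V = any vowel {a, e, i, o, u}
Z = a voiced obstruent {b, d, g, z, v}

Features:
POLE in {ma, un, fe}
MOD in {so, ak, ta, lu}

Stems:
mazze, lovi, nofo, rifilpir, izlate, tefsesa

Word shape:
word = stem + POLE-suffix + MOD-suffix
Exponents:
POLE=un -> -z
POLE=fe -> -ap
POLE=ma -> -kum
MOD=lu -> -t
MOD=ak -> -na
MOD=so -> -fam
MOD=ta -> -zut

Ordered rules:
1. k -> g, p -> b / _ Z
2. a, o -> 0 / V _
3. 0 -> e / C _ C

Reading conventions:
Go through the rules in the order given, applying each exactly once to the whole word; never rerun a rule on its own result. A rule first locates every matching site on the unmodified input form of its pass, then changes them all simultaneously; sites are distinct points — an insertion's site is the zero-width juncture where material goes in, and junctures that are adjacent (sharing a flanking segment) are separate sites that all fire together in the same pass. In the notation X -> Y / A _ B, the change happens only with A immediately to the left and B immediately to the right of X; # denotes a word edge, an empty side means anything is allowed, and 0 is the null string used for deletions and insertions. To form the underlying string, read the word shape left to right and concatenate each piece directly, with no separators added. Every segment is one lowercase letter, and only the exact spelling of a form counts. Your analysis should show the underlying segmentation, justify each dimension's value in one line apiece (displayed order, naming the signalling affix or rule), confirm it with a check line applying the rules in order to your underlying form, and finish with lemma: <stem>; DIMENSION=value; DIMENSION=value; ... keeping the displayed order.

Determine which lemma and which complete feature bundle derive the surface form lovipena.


underlying: lovi-ap-na
POLE=fe - signalled by the affix -ap
MOD=ak - signalled by the affix -na
check: loviapna -> loviapna -> lovipna -> lovipena
lemma: lovi; POLE=fe; MOD=ak


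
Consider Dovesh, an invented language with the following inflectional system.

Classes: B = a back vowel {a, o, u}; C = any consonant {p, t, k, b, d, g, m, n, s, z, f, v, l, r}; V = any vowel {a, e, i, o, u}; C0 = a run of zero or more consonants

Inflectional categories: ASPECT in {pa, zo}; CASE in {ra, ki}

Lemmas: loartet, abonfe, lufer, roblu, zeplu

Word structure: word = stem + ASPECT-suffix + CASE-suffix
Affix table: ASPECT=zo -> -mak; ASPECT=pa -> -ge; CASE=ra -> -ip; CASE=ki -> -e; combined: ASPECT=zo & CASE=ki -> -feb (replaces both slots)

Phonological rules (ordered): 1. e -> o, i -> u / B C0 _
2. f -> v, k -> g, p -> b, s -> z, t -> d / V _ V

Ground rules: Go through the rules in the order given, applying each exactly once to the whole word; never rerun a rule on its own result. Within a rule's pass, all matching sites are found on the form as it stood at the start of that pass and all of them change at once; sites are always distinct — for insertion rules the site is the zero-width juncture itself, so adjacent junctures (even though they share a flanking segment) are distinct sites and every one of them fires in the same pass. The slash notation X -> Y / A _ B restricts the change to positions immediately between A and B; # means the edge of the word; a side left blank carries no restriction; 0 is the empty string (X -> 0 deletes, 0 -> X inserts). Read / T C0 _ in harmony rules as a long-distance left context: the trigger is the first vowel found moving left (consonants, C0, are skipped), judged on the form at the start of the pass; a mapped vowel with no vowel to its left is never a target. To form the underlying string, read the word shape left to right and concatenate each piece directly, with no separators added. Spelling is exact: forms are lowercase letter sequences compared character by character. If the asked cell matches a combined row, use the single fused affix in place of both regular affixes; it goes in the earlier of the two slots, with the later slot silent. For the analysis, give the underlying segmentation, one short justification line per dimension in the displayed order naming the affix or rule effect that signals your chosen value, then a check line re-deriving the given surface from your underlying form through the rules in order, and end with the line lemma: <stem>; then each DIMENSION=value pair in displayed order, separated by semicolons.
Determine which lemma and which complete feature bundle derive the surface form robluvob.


underlying: roblu-feb
ASPECT=zo - signalled by the combined affix row
CASE=ki - signalled by the combined affix row
check: roblufeb -> roblufob -> robluvob
lemma: roblu; ASPECT=zo; CASE=ki


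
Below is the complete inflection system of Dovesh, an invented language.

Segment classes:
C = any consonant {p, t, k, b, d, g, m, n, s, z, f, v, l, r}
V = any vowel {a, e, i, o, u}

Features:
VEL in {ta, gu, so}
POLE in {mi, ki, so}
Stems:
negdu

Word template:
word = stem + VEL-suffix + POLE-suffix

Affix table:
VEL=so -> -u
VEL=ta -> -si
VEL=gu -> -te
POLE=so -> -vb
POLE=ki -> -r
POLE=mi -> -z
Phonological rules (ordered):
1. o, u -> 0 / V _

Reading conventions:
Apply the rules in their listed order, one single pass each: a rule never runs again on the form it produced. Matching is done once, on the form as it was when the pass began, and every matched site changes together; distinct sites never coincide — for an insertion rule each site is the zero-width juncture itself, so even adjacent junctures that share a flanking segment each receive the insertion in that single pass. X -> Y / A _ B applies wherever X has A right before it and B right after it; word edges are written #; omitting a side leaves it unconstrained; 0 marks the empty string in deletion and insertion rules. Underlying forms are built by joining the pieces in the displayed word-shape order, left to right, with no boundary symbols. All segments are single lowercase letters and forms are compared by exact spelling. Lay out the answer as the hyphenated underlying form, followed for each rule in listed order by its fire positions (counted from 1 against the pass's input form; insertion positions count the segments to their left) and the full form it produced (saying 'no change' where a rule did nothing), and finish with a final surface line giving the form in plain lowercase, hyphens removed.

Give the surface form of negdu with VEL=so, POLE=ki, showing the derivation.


underlying: negdu-u-r
1. o, u -> 0 / V _: fires at position(s) 6: negdur
surface: negdur


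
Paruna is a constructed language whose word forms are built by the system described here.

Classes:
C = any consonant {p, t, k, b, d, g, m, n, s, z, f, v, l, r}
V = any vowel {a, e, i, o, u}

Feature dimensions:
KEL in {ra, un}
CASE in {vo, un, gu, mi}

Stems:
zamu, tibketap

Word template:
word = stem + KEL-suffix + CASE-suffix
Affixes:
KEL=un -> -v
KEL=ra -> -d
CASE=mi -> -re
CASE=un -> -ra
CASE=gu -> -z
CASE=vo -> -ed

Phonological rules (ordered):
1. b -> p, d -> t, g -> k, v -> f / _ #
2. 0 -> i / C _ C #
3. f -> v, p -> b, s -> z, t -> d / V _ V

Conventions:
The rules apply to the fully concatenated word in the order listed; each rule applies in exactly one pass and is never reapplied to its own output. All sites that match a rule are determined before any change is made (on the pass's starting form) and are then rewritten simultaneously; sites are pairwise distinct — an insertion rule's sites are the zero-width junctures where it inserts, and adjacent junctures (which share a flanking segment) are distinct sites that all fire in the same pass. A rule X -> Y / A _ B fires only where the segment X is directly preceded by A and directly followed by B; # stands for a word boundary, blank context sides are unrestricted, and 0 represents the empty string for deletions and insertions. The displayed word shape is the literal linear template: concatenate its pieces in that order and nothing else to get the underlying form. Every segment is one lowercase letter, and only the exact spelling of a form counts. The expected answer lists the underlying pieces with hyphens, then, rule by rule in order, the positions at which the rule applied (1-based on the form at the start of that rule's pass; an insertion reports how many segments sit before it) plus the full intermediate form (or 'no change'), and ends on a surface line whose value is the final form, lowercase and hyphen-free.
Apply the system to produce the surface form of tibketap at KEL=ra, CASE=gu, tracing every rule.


underlying: tibketap-d-z
1. b -> p, d -> t, g -> k, v -> f / _ #: no change
2. 0 -> i / C _ C #: inserts after position(s) 9: tibketapdiz
3. f -> v, p -> b, s -> z, t -> d / V _ V: fires at position(s) 6: tibkedapdiz
surface: tibkedapdiz


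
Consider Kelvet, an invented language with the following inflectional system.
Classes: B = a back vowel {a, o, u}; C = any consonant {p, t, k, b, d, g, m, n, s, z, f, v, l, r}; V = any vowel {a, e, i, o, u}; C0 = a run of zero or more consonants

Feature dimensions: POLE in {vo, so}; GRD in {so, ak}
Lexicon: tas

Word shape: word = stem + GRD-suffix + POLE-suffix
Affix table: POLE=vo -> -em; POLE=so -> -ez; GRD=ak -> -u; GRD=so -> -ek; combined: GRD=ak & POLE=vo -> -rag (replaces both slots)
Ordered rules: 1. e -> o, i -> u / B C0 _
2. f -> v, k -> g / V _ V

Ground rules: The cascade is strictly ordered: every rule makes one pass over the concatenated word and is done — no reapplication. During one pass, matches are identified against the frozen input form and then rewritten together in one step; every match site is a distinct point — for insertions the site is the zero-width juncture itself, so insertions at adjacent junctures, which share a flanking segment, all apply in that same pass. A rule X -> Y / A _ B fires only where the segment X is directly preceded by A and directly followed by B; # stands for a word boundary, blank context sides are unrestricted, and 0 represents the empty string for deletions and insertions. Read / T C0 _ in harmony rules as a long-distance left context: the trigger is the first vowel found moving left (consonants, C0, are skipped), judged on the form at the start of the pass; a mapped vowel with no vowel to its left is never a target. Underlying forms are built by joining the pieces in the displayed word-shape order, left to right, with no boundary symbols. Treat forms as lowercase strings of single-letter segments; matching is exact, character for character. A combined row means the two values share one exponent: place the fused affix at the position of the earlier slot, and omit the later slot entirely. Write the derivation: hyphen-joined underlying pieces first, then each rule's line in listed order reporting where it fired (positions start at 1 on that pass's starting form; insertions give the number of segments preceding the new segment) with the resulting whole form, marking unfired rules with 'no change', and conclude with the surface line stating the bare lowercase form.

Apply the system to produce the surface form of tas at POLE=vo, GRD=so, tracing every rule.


underlying: tas-ek-em
1. e -> o, i -> u / B C0 _: fires at position(s) 4: tasokem
2. f -> v, k -> g / V _ V: fires at position(s) 5: tasogem
surface: tasogem


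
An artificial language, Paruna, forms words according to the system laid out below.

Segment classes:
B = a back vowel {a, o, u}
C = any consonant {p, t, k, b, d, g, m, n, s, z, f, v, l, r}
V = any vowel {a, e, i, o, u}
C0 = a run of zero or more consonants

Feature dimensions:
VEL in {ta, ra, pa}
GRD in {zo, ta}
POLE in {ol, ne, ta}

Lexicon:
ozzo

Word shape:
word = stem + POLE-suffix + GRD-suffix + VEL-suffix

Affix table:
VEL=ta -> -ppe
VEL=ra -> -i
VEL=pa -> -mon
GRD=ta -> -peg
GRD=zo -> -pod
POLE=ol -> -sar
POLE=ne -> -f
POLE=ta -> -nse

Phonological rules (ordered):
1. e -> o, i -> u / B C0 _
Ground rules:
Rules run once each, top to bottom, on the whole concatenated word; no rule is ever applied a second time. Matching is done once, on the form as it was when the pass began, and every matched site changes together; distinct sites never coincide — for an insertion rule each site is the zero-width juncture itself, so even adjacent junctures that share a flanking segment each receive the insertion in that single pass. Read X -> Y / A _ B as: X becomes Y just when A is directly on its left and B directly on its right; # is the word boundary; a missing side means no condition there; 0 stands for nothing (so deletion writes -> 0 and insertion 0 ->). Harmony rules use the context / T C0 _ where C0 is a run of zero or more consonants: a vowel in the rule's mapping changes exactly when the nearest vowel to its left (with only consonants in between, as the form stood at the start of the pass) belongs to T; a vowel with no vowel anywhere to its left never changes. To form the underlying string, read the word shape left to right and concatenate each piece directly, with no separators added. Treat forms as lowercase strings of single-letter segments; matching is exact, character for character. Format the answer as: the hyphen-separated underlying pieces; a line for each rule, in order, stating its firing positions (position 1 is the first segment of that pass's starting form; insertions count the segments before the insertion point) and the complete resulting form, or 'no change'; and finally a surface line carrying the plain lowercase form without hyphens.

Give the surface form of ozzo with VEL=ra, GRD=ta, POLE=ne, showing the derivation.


underlying: ozzo-f-peg-i
1. e -> o, i -> u / B C0 _: fires at position(s) 7: ozzofpogi
surface: ozzofpogi


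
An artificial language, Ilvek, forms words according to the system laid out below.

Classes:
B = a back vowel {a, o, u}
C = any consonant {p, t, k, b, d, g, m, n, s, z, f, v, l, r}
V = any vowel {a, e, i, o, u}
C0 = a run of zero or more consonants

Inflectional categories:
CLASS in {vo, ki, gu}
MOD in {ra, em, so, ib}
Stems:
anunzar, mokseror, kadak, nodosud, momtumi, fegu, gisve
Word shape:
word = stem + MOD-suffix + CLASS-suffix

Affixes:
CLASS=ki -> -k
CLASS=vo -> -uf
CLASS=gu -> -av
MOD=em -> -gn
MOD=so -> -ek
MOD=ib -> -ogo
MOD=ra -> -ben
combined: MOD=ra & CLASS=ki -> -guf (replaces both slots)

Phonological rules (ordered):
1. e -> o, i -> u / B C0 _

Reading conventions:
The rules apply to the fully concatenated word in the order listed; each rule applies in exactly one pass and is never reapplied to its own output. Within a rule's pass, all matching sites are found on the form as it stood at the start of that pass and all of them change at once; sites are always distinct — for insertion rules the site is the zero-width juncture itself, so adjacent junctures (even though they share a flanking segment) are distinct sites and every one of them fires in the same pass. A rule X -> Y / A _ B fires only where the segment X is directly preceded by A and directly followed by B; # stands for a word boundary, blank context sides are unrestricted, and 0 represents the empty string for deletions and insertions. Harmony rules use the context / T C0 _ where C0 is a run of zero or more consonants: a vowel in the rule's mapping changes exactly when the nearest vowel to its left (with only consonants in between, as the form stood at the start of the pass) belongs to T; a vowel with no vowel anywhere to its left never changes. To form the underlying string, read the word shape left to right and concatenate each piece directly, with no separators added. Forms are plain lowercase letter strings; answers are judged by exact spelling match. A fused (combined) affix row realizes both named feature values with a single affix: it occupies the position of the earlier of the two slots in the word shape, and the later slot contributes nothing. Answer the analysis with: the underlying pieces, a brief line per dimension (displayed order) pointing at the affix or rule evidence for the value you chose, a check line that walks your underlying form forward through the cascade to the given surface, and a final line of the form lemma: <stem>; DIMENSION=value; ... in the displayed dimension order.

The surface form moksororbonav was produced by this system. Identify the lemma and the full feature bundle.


underlying: mokseror-ben-av
CLASS=gu - signalled by the affix -av
MOD=ra - signalled by the affix -ben
check: mokserorbenav -> moksororbonav
lemma: mokseror; CLASS=gu; MOD=ra


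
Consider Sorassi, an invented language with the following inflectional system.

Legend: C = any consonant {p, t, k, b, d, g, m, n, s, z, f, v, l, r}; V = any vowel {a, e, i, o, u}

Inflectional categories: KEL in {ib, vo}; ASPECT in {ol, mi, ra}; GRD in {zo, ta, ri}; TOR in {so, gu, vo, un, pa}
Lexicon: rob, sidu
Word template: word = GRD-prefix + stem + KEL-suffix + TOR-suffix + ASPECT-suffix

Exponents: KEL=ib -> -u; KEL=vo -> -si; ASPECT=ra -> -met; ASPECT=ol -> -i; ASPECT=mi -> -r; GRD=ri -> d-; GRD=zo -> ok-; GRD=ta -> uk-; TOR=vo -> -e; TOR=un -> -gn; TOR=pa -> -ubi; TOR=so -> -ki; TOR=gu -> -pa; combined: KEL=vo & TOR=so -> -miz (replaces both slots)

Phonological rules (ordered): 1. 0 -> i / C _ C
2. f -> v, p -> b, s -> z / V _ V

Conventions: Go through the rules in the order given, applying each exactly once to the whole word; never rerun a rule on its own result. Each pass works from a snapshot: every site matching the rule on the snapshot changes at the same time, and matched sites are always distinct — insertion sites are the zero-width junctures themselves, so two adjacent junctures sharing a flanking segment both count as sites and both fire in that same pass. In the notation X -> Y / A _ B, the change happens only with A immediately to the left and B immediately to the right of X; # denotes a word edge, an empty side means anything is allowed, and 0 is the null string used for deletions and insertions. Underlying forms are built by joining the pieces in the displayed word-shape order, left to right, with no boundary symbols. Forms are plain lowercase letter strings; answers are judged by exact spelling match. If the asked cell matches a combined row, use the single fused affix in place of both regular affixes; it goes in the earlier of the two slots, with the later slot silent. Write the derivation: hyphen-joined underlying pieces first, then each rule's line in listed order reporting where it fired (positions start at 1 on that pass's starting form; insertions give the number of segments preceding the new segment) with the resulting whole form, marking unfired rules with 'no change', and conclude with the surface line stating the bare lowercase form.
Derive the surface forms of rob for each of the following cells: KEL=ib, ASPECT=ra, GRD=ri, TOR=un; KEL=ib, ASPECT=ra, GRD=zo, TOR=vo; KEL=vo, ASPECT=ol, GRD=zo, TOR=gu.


cell KEL=ib, ASPECT=ra, GRD=ri, TOR=un:
underlying: d-rob-u-gn-met
1. 0 -> i / C _ C: inserts after position(s) 1, 6, 7: dirobuginimet
2. f -> v, p -> b, s -> z / V _ V: no change
surface: dirobuginimet

cell KEL=ib, ASPECT=ra, GRD=zo, TOR=vo:
underlying: ok-rob-u-e-met
1. 0 -> i / C _ C: inserts after position(s) 2: okirobuemet
2. f -> v, p -> b, s -> z / V _ V: no change
surface: okirobuemet

cell KEL=vo, ASPECT=ol, GRD=zo, TOR=gu:
underlying: ok-rob-si-pa-i
1. 0 -> i / C _ C: inserts after position(s) 2, 5: okirobisipai
2. f -> v, p -> b, s -> z / V _ V: fires at position(s) 8, 10: okirobizibai
surface: okirobizibai


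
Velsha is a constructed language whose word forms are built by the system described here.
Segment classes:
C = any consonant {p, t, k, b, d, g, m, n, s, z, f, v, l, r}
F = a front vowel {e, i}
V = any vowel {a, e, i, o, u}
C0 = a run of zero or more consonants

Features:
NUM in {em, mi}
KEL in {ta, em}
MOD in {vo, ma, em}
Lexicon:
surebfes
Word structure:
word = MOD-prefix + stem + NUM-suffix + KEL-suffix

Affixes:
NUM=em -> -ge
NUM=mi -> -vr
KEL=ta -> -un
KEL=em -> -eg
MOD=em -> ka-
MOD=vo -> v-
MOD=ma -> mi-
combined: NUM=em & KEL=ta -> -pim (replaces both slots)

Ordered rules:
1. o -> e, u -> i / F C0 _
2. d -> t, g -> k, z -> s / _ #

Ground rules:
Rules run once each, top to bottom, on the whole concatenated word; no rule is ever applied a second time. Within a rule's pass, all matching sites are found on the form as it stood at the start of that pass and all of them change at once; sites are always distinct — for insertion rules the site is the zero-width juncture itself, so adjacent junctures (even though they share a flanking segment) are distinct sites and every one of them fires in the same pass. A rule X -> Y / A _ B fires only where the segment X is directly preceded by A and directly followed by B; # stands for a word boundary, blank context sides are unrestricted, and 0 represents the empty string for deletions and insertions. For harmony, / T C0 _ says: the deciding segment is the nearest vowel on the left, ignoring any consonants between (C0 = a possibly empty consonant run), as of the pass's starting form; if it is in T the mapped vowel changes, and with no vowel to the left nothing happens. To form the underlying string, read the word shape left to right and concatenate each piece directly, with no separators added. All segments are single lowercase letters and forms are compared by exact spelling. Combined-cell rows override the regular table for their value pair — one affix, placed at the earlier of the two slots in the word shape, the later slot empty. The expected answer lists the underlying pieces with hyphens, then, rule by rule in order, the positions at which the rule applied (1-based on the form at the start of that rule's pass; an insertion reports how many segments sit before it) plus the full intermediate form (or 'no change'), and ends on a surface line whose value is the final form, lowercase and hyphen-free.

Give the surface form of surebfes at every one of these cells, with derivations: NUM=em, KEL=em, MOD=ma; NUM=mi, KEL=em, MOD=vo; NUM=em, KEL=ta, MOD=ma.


cell NUM=em, KEL=em, MOD=ma:
underlying: mi-surebfes-ge-eg
1. o -> e, u -> i / F C0 _: fires at position(s) 4: misirebfesgeeg
2. d -> t, g -> k, z -> s / _ #: fires at position(s) 14: misirebfesgeek
surface: misirebfesgeek

cell NUM=mi, KEL=em, MOD=vo:
underlying: v-surebfes-vr-eg
1. o -> e, u -> i / F C0 _: no change
2. d -> t, g -> k, z -> s / _ #: fires at position(s) 13: vsurebfesvrek
surface: vsurebfesvrek

cell NUM=em, KEL=ta, MOD=ma:
underlying: mi-surebfes-pim
1. o -> e, u -> i / F C0 _: fires at position(s) 4: misirebfespim
2. d -> t, g -> k, z -> s / _ #: no change
surface: misirebfespim


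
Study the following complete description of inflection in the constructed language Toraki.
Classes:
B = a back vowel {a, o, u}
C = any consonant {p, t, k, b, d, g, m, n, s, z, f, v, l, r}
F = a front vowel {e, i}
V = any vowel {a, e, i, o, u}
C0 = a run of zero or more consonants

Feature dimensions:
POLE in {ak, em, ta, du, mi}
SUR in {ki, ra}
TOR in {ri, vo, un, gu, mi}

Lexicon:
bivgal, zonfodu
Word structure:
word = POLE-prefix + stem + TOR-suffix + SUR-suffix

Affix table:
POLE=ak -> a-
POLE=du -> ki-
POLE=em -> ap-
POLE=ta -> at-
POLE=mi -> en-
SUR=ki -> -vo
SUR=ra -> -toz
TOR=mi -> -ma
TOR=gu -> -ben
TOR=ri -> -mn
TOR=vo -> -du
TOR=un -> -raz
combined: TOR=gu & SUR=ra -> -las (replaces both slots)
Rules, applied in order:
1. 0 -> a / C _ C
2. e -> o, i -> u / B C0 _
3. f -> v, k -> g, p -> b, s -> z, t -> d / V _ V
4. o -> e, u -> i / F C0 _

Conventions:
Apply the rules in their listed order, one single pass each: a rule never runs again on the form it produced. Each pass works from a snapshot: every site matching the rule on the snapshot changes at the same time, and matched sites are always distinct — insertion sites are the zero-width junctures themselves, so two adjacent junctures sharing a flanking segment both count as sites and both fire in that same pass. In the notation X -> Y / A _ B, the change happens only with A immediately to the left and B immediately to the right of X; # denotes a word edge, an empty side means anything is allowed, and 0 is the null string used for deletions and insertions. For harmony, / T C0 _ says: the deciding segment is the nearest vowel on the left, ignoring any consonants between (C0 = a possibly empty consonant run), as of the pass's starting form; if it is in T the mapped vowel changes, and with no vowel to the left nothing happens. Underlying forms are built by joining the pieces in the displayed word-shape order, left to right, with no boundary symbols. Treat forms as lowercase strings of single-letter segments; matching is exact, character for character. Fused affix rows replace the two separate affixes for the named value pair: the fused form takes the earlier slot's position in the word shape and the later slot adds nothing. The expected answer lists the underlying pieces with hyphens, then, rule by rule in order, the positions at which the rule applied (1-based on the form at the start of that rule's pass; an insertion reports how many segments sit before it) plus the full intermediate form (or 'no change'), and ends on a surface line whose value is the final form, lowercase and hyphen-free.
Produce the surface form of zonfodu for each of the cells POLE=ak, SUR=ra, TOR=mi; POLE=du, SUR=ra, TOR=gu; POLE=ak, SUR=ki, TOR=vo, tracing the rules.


cell POLE=ak, SUR=ra, TOR=mi:
underlying: a-zonfodu-ma-toz
1. 0 -> a / C _ C: inserts after position(s) 4: azonafodumatoz
2. e -> o, i -> u / B C0 _: no change
3. f -> v, k -> g, p -> b, s -> z, t -> d / V _ V: fires at position(s) 6, 12: azonavodumadoz
4. o -> e, u -> i / F C0 _: no change
surface: azonavodumadoz

cell POLE=du, SUR=ra, TOR=gu:
underlying: ki-zonfodu-las
1. 0 -> a / C _ C: inserts after position(s) 5: kizonafodulas
2. e -> o, i -> u / B C0 _: no change
3. f -> v, k -> g, p -> b, s -> z, t -> d / V _ V: fires at position(s) 7: kizonavodulas
4. o -> e, u -> i / F C0 _: fires at position(s) 4: kizenavodulas
surface: kizenavodulas

cell POLE=ak, SUR=ki, TOR=vo:
underlying: a-zonfodu-du-vo
1. 0 -> a / C _ C: inserts after position(s) 4: azonafoduduvo
2. e -> o, i -> u / B C0 _: no change
3. f -> v, k -> g, p -> b, s -> z, t -> d / V _ V: fires at position(s) 6: azonavoduduvo
4. o -> e, u -> i / F C0 _: no change
surface: azonavoduduvo


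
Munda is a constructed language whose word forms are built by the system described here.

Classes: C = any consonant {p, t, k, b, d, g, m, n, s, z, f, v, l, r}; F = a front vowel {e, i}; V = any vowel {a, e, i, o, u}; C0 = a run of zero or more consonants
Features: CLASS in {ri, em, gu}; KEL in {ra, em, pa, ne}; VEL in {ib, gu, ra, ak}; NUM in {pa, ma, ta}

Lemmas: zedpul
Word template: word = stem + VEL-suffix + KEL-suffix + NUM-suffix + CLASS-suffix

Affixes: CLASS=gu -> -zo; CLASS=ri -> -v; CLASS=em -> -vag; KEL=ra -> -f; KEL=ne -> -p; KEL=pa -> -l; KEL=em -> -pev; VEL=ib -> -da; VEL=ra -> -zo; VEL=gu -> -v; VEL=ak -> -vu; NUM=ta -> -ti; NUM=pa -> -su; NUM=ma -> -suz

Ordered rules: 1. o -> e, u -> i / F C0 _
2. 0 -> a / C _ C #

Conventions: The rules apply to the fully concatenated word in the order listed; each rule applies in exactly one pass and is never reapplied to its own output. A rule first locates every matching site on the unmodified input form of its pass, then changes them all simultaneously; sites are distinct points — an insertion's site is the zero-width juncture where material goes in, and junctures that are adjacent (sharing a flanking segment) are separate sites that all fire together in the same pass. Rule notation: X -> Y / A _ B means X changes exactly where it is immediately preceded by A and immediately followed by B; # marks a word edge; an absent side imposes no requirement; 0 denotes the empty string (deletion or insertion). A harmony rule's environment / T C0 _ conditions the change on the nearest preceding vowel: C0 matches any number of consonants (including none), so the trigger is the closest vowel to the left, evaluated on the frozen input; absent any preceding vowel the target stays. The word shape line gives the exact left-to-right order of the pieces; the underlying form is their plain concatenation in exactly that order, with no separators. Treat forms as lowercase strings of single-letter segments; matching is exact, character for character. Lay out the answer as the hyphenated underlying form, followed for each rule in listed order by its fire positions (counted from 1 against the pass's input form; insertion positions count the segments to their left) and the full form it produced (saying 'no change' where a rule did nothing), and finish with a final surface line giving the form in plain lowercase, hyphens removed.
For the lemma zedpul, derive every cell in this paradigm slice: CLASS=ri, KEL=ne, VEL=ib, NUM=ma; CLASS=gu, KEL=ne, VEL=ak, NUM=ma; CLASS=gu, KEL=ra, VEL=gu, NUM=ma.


cell CLASS=ri, KEL=ne, VEL=ib, NUM=ma:
underlying: zedpul-da-p-suz-v
1. o -> e, u -> i / F C0 _: fires at position(s) 5: zedpildapsuzv
2. 0 -> a / C _ C #: inserts after position(s) 12: zedpildapsuzav
surface: zedpildapsuzav

cell CLASS=gu, KEL=ne, VEL=ak, NUM=ma:
underlying: zedpul-vu-p-suz-zo
1. o -> e, u -> i / F C0 _: fires at position(s) 5: zedpilvupsuzzo
2. 0 -> a / C _ C #: no change
surface: zedpilvupsuzzo

cell CLASS=gu, KEL=ra, VEL=gu, NUM=ma:
underlying: zedpul-v-f-suz-zo
1. o -> e, u -> i / F C0 _: fires at position(s) 5: zedpilvfsuzzo
2. 0 -> a / C _ C #: no change
surface: zedpilvfsuzzo


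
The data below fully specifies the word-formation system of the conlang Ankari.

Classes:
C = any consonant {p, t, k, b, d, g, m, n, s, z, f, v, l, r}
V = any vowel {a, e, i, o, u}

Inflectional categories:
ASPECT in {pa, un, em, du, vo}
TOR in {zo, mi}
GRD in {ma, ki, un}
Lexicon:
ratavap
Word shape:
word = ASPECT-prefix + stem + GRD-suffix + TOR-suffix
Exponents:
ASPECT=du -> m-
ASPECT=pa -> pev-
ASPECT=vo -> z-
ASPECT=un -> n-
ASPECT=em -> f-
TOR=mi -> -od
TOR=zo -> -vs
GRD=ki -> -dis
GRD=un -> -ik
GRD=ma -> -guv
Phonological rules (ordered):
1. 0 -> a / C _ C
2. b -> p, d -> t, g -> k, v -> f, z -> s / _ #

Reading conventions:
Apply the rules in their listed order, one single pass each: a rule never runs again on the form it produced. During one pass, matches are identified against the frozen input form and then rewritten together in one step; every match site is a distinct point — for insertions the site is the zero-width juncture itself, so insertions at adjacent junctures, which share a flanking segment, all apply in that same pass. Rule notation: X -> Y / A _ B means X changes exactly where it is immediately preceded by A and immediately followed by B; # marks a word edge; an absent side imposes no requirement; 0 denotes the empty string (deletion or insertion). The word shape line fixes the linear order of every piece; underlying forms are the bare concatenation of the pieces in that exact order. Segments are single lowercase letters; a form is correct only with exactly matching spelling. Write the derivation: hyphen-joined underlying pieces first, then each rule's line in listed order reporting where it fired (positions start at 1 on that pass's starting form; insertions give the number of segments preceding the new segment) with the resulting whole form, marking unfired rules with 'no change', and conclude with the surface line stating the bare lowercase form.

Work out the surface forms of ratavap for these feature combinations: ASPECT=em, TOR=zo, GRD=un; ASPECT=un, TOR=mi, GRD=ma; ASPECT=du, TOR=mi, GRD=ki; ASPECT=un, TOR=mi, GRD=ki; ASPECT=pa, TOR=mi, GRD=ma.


cell ASPECT=em, TOR=zo, GRD=un:
underlying: f-ratavap-ik-vs
1. 0 -> a / C _ C: inserts after position(s) 1, 10, 11: faratavapikavas
2. b -> p, d -> t, g -> k, v -> f, z -> s / _ #: no change
surface: faratavapikavas

cell ASPECT=un, TOR=mi, GRD=ma:
underlying: n-ratavap-guv-od
1. 0 -> a / C _ C: inserts after position(s) 1, 8: naratavapaguvod
2. b -> p, d -> t, g -> k, v -> f, z -> s / _ #: fires at position(s) 15: naratavapaguvot
surface: naratavapaguvot

cell ASPECT=du, TOR=mi, GRD=ki:
underlying: m-ratavap-dis-od
1. 0 -> a / C _ C: inserts after position(s) 1, 8: maratavapadisod
2. b -> p, d -> t, g -> k, v -> f, z -> s / _ #: fires at position(s) 15: maratavapadisot
surface: maratavapadisot

cell ASPECT=un, TOR=mi, GRD=ki:
underlying: n-ratavap-dis-od
1. 0 -> a / C _ C: inserts after position(s) 1, 8: naratavapadisod
2. b -> p, d -> t, g -> k, v -> f, z -> s / _ #: fires at position(s) 15: naratavapadisot
surface: naratavapadisot

cell ASPECT=pa, TOR=mi, GRD=ma:
underlying: pev-ratavap-guv-od
1. 0 -> a / C _ C: inserts after position(s) 3, 10: pevaratavapaguvod
2. b -> p, d -> t, g -> k, v -> f, z -> s / _ #: fires at position(s) 17: pevaratavapaguvot
surface: pevaratavapaguvot


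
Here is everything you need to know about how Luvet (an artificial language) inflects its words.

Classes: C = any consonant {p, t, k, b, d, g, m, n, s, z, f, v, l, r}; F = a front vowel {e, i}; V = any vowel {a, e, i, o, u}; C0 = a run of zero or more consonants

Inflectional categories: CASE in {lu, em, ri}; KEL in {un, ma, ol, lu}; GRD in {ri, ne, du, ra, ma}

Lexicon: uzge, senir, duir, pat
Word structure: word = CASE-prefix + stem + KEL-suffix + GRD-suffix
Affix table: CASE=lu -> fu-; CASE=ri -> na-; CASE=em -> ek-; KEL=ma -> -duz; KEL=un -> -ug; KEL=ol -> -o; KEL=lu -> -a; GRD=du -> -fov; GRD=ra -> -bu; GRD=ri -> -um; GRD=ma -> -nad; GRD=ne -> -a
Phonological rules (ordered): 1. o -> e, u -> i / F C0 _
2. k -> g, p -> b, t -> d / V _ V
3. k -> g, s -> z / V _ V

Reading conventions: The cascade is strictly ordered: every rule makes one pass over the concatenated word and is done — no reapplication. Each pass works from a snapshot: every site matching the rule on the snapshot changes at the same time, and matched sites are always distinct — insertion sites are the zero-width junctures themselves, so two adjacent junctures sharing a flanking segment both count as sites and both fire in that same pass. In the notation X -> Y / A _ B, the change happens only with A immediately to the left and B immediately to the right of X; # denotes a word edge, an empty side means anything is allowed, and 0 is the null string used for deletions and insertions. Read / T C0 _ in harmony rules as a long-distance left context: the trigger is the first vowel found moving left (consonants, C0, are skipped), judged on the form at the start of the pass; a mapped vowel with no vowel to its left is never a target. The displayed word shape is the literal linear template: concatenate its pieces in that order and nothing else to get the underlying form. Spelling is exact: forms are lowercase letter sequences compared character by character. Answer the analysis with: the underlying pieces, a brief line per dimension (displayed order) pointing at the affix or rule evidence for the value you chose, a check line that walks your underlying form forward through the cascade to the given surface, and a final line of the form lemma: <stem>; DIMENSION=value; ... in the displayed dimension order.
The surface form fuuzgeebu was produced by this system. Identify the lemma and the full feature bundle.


underlying: fu-uzge-o-bu
CASE=lu - signalled by the affix fu-
KEL=ol - signalled by the affix -o
GRD=ra - signalled by the affix -bu
check: fuuzgeobu -> fuuzgeebu -> fuuzgeebu -> fuuzgeebu
lemma: uzge; CASE=lu; KEL=ol; GRD=ra


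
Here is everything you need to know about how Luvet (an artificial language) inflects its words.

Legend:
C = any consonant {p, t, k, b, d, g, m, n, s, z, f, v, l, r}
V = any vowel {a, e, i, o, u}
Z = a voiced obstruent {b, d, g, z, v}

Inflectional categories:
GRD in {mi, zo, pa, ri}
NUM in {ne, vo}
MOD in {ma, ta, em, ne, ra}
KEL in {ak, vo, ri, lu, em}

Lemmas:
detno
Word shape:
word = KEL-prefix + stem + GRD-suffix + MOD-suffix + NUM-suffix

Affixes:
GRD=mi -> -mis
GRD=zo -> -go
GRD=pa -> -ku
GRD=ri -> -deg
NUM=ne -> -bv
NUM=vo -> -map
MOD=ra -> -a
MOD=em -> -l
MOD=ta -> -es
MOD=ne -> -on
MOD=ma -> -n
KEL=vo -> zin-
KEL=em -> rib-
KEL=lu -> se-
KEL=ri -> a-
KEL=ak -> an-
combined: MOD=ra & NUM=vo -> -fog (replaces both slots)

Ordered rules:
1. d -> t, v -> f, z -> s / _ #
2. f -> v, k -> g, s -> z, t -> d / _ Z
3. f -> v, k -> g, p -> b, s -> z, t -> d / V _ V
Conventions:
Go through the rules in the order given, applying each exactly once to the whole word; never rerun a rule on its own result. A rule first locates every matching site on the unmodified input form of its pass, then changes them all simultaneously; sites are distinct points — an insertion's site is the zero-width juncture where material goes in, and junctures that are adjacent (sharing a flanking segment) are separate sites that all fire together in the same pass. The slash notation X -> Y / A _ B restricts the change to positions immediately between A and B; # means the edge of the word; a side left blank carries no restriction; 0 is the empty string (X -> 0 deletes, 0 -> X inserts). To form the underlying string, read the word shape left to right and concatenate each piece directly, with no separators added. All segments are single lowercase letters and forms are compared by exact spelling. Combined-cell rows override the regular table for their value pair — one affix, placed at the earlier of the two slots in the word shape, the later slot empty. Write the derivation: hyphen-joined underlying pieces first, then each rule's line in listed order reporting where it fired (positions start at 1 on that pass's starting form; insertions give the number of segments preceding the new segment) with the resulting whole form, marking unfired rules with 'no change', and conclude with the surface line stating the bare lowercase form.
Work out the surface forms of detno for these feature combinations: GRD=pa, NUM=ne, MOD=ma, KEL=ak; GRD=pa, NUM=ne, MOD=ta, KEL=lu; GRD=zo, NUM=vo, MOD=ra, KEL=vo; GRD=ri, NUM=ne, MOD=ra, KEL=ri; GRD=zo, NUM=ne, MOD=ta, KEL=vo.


cell GRD=pa, NUM=ne, MOD=ma, KEL=ak:
underlying: an-detno-ku-n-bv
1. d -> t, v -> f, z -> s / _ #: fires at position(s) 12: andetnokunbf
2. f -> v, k -> g, s -> z, t -> d / _ Z: no change
3. f -> v, k -> g, p -> b, s -> z, t -> d / V _ V: fires at position(s) 8: andetnogunbf
surface: andetnogunbf

cell GRD=pa, NUM=ne, MOD=ta, KEL=lu:
underlying: se-detno-ku-es-bv
1. d -> t, v -> f, z -> s / _ #: fires at position(s) 13: sedetnokuesbf
2. f -> v, k -> g, s -> z, t -> d / _ Z: fires at position(s) 11: sedetnokuezbf
3. f -> v, k -> g, p -> b, s -> z, t -> d / V _ V: fires at position(s) 8: sedetnoguezbf
surface: sedetnoguezbf

cell GRD=zo, NUM=vo, MOD=ra, KEL=vo:
underlying: zin-detno-go-fog
1. d -> t, v -> f, z -> s / _ #: no change
2. f -> v, k -> g, s -> z, t -> d / _ Z: no change
3. f -> v, k -> g, p -> b, s -> z, t -> d / V _ V: fires at position(s) 11: zindetnogovog
surface: zindetnogovog

cell GRD=ri, NUM=ne, MOD=ra, KEL=ri:
underlying: a-detno-deg-a-bv
1. d -> t, v -> f, z -> s / _ #: fires at position(s) 12: adetnodegabf
2. f -> v, k -> g, s -> z, t -> d / _ Z: no change
3. f -> v, k -> g, p -> b, s -> z, t -> d / V _ V: no change
surface: adetnodegabf

cell GRD=zo, NUM=ne, MOD=ta, KEL=vo:
underlying: zin-detno-go-es-bv
1. d -> t, v -> f, z -> s / _ #: fires at position(s) 14: zindetnogoesbf
2. f -> v, k -> g, s -> z, t -> d / _ Z: fires at position(s) 12: zindetnogoezbf
3. f -> v, k -> g, p -> b, s -> z, t -> d / V _ V: no change
surface: zindetnogoezbf
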